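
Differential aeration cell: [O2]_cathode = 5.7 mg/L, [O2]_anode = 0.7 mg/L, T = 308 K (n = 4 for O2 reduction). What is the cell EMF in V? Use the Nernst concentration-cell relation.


Apply the Nernst concentration-cell relation: E = (RT/nF)*ln(C_cathode/C_anode)
RT/nF = 8.314*308/(4*96485) = 0.006635 V
ln(5.7/0.7) = 2.09714
E = 0.006635 * 2.09714 = 0.01391 V

0.01391 V


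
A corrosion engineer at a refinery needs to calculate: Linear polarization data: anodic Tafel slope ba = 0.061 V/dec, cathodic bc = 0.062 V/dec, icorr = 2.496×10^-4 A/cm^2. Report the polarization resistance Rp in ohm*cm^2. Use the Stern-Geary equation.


Apply the Stern-Geary equation: Rp = ba*bc / (2.303*icorr*(ba+bc))
ba*bc = 0.061*0.062 = 0.003782
ba+bc = 0.123; 2.303*icorr*(ba+bc) = 2.303*2.496×10^-4*0.123 = 7.0703942×10^-5
Rp = 0.003782 / 7.0703942×10^-5 = 53.5 ohm*cm^2

53.5 ohm*cm^2


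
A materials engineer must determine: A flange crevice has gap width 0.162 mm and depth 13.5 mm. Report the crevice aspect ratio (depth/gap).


Aspect ratio = depth / gap
Ratio = 13.5 / 0.162 = 83.3

83.3


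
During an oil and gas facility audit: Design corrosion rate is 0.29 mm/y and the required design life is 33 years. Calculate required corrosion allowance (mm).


Corrosion allowance = CR × design life
CA = 0.29 * 33 = 9.57 mm

9.57 mm


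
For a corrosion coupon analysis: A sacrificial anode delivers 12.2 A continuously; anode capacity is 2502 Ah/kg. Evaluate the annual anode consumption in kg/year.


Annual consumption = current * hours per year / capacity
Rate = 12.2 * 8760 / 2502 = 42.7 kg/year

42.7 kg/year


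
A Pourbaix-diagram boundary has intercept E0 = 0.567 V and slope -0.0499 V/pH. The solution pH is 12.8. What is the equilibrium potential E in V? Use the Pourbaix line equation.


Apply the Pourbaix line equation: E = E0 + slope*pH
E = 0.567 + (-0.0499)*12.8 = 0.567 + (-0.63872) = -0.07172 V
Rounded to 4 decimal places: E = -0.0717 V

-0.0717 V


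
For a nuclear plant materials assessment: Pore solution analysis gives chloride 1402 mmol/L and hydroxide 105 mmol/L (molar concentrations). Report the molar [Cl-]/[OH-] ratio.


Threshold parameter = [Cl-] / [OH-] (molar basis; both in mmol/L, so units cancel)
Ratio = 1402 / 105 = 13.35

13.35


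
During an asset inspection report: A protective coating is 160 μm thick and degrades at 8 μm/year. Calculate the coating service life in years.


Service life = thickness / degradation rate
Life = 160 / 8 = 20.0 years

20.0 years


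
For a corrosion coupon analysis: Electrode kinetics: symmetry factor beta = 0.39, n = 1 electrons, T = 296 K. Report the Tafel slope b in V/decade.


Apply the Tafel slope relation: b = 2.303*R*T/(beta*n*F)
Numerator: 2.303 * 8.314 * 296 = 5667.55
Denominator: 0.39 * 1 * 96485 = 37629.15
b = 5667.55 / 37629.15 = 0.151 V/decade

0.151 V/decade


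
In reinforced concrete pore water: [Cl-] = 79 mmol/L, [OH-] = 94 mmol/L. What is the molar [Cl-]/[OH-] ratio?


Threshold parameter = [Cl-] / [OH-] (molar basis; both in mmol/L, so units cancel)
Ratio = 79 / 94 = 0.84

0.84


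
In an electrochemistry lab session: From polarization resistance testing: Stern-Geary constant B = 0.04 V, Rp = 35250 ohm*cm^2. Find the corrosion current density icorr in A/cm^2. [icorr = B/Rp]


Apply the Stern-Geary relation: icorr = B / Rp
icorr = 0.04 / 35250 = 1.135×10^-6 A/cm^2

1.135×10^-6 A/cm^2


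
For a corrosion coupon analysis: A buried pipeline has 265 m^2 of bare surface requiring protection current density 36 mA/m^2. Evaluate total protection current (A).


I = area * current density, then convert mA → A (÷1000)
I = 265 * 36 / 1000 = 9.54 A

9.54 A


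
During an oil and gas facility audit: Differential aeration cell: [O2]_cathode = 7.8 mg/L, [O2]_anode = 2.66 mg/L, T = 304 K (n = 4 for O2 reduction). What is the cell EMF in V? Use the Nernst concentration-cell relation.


Apply the Nernst concentration-cell relation: E = (RT/nF)*ln(C_cathode/C_anode)
RT/nF = 8.314*304/(4*96485) = 0.00654883 V
ln(7.8/2.66) = 1.0758
E = 0.00654883 * 1.0758 = 0.00705 V

0.00705 V


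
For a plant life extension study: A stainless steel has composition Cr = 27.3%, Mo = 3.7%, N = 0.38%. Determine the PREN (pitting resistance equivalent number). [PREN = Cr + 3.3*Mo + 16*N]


Apply the PREN formula: PREN = Cr + 3.3*Mo + 16*N
PREN = 27.3 + 3.3*3.7 + 16*0.38
PREN = 27.3 + 12.21 + 6.08 = 45.59

45.59


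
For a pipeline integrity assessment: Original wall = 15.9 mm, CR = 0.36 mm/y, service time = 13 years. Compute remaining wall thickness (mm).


Remaining wall = original − CR × time
t = 15.9 − 0.36*13 = 15.9 − 4.68 = 11.22 mm

11.22 mm


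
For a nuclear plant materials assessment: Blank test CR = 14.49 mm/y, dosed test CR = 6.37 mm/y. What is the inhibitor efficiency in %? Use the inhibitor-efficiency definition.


Apply the inhibitor-efficiency definition: IE = (CR_blank − CR_inh)/CR_blank × 100
IE = (14.49 − 6.37) / 14.49 × 100
IE = 8.12 / 14.49 × 100 = 56.0 %

56.0 %


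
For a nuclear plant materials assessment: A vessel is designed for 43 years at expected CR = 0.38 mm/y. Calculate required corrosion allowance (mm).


Corrosion allowance = CR × design life
CA = 0.38 * 43 = 16.34 mm

16.34 mm


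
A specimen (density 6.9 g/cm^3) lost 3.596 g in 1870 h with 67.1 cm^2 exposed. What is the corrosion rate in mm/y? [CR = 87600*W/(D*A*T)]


Apply the mm/y weight-loss relation: CR = 87600 * W / (D * A * T)
Numerator: 87600 * 3.596 = 315009.6
Denominator: 6.9 * 67.1 * 1870 = 865791.3
CR = 315009.6 / 865791.3 = 0.3638 mm/y

0.3638 mm/y


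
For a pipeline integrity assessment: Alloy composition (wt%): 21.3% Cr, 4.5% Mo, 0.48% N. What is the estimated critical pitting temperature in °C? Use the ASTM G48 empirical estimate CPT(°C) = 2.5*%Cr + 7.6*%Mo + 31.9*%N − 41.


Apply the ASTM G48 empirical CPT estimate: CPT(°C) = 2.5*%Cr + 7.6*%Mo + 31.9*%N − 41
2.5*21.3 = 53.25; 7.6*4.5 = 34.2; 31.9*0.48 = 15.312
CPT = 53.25 + 34.2 + 15.312 − 41 = 61.762 °C
Rounded to 0.1 °C: CPT ≈ 61.8 °C

61.8 °C


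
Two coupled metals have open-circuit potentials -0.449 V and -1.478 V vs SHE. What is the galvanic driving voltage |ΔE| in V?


Driving voltage is the absolute potential difference.
|ΔE| = |-0.449 − (-1.478)| = 1.029 V

1.029 V


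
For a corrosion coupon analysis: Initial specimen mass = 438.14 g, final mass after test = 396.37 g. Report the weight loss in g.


Weight loss = initial − final
WL = 438.14 − 396.37 = 41.77 g

41.77 g


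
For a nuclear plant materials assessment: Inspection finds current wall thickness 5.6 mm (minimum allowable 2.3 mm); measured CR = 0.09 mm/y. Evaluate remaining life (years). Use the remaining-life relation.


Apply the remaining-life relation: RL = (t_current − t_min) / CR
RL = (5.6 − 2.3) / 0.09 = 3.3 / 0.09 = 36.7 years

36.7 years


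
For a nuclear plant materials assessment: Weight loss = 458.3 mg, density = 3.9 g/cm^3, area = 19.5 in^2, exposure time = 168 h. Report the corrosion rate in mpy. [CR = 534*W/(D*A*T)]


Apply the mpy weight-loss relation: CR = 534 * W / (D * A * T)
Numerator: 534 * 458.3 = 244732.2
Denominator: 3.9 * 19.5 * 168 = 12776.4
CR = 244732.2 / 12776.4 = 19.155 mpy

19.155 mpy


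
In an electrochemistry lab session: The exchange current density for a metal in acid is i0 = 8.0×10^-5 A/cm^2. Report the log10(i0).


i0 = 8.0×10^-5 A/cm^2
log10(i0) = -4.097

-4.097


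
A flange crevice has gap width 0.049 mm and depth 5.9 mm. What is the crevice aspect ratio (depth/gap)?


Aspect ratio = depth / gap
Ratio = 5.9 / 0.049 = 120.4

120.4


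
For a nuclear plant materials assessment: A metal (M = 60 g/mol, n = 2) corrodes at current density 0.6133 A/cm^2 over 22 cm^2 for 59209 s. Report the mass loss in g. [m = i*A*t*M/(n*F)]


Apply Faraday's law: m = i*A*t*M / (n*F)
Total charge passed Q = i*A*t = 0.6133*22*59209 = 798883.3534 C
m = Q*M/(n*F) = 798883.3534*60/(2*96485) = 248.39613 g

248.39613 g


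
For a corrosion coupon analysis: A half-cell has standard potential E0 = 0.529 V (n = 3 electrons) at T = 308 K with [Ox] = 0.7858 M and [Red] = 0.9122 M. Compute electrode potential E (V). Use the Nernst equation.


Apply the Nernst equation: E = E0 + (RT/nF)*ln([Ox]/[Red])
Step 1: RT/nF = 8.314*308/(3*96485) = 0.00884667 V
Step 2: [Ox]/[Red] = 0.7858/0.9122 = 0.861434
Step 3: ln(0.861434) = -0.149157
Step 4: correction = 0.00884667 * -0.149157 = -0.001 V
E = 0.529 + -0.001 = 0.528 V

0.528 V


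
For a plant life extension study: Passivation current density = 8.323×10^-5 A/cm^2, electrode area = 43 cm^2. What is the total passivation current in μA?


I = i_pass * A, then convert A → μA (×10^6)
I = 8.323×10^-5 * 43 * 10^6 = 3578.89 μA

3578.89 μA


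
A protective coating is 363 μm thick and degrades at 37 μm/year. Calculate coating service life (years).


Service life = thickness / degradation rate
Life = 363 / 37 = 9.8 years

9.8 years


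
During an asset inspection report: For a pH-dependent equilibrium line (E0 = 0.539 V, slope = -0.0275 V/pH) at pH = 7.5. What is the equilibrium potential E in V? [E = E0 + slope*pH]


Apply the Pourbaix line equation: E = E0 + slope*pH
E = 0.539 + (-0.0275)*7.5 = 0.539 + (-0.20625) = 0.33275 V
Rounded to 4 decimal places: E = 0.3328 V

0.3328 V


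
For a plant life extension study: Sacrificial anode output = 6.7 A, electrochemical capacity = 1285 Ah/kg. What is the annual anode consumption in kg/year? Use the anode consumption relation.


Annual consumption = current * hours per year / capacity
Rate = 6.7 * 8760 / 1285 = 45.7 kg/year

45.7 kg/year


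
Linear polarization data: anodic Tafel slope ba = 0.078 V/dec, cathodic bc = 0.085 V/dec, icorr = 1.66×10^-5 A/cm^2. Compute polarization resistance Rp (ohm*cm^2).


Apply the Stern-Geary equation: Rp = ba*bc / (2.303*icorr*(ba+bc))
ba*bc = 0.078*0.085 = 0.00663
ba+bc = 0.163; 2.303*icorr*(ba+bc) = 2.303*1.66×10^-5*0.163 = 6.2314574×10^-6
Rp = 0.00663 / 6.2314574×10^-6 = 1063.96 ohm*cm^2

1063.96 ohm*cm^2


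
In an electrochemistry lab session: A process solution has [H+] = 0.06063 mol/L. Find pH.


pH = −log10[H+]
pH = −log10(0.06063) = 1.22

1.22


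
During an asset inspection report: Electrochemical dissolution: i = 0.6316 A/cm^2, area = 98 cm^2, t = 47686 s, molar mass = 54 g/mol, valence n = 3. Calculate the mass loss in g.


Apply Faraday's law: m = i*A*t*M / (n*F)
Total charge passed Q = i*A*t = 0.6316*98*47686 = 2951610.8048 C
m = Q*M/(n*F) = 2951610.8048*54/(3*96485) = 550.64512 g

550.64512 g


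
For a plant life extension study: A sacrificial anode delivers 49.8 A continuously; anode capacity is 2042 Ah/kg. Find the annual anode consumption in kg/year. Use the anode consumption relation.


Annual consumption = current * hours per year / capacity
Rate = 49.8 * 8760 / 2042 = 213.6 kg/year

213.6 kg/year


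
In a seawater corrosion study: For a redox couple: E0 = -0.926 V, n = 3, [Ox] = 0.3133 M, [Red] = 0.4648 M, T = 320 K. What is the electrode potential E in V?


Apply the Nernst equation: E = E0 + (RT/nF)*ln([Ox]/[Red])
Step 1: RT/nF = 8.314*320/(3*96485) = 0.00919134 V
Step 2: [Ox]/[Red] = 0.3133/0.4648 = 0.674053
Step 3: ln(0.674053) = -0.394447
Step 4: correction = 0.00919134 * -0.394447 = -0.0036 V
E = -0.926 + -0.0036 = -0.9296 V

-0.9296 V


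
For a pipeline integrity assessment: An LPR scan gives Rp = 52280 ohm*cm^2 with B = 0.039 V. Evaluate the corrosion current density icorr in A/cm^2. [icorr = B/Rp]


Apply the Stern-Geary relation: icorr = B / Rp
icorr = 0.039 / 52280 = 7.46×10^-7 A/cm^2

7.46×10^-7 A/cm^2


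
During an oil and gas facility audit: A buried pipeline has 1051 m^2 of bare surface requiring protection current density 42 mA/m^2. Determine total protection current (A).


I = area * current density, then convert mA → A (÷1000)
I = 1051 * 42 / 1000 = 44.14 A

44.14 A


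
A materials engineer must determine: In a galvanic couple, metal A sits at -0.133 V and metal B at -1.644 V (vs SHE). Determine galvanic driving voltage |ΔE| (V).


Driving voltage is the absolute potential difference.
|ΔE| = |-0.133 − (-1.644)| = 1.511 V

1.511 V


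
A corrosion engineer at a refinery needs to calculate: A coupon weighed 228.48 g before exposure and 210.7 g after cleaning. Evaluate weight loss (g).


Weight loss = initial − final
WL = 228.48 − 210.7 = 17.78 g

17.78 g


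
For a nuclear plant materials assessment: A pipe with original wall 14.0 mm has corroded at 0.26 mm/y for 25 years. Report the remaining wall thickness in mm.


Remaining wall = original − CR × time
t = 14.0 − 0.26*25 = 14.0 − 6.5 = 7.5 mm

7.5 mm


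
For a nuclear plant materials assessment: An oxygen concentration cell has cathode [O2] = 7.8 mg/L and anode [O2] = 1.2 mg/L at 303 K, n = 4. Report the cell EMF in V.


Apply the Nernst concentration-cell relation: E = (RT/nF)*ln(C_cathode/C_anode)
RT/nF = 8.314*303/(4*96485) = 0.00652729 V
ln(7.8/1.2) = 1.8718
E = 0.00652729 * 1.8718 = 0.01222 V

0.01222 V


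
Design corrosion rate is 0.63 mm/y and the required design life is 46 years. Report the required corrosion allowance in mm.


Corrosion allowance = CR × design life
CA = 0.63 * 46 = 28.98 mm

28.98 mm


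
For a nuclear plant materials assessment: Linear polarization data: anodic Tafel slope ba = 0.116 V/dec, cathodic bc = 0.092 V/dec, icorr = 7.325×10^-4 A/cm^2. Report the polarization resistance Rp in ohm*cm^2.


Apply the Stern-Geary equation: Rp = ba*bc / (2.303*icorr*(ba+bc))
ba*bc = 0.116*0.092 = 0.010672
ba+bc = 0.208; 2.303*icorr*(ba+bc) = 2.303*7.325×10^-4*0.208 = 3.5088508×10^-4
Rp = 0.010672 / 3.5088508×10^-4 = 30.41 ohm*cm^2

30.41 ohm*cm^2


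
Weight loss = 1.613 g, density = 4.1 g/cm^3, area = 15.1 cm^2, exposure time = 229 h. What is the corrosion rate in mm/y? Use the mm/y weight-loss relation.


Apply the mm/y weight-loss relation: CR = 87600 * W / (D * A * T)
Numerator: 87600 * 1.613 = 141298.8
Denominator: 4.1 * 15.1 * 229 = 14177.39
CR = 141298.8 / 14177.39 = 9.966489 mm/y

9.966489 mm/y


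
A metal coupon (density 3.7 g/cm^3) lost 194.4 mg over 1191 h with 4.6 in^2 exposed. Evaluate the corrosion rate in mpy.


Apply the mpy weight-loss relation: CR = 534 * W / (D * A * T)
Numerator: 534 * 194.4 = 103809.6
Denominator: 3.7 * 4.6 * 1191 = 20270.82
CR = 103809.6 / 20270.82 = 5.12113 mpy

5.12113 mpy


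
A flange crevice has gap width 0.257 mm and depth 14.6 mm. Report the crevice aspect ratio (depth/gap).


Aspect ratio = depth / gap
Ratio = 14.6 / 0.257 = 56.8

56.8


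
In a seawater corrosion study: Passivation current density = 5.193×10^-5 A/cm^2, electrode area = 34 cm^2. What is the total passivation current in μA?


I = i_pass * A, then convert A → μA (×10^6)
I = 5.193×10^-5 * 34 * 10^6 = 1765.62 μA

1765.62 μA


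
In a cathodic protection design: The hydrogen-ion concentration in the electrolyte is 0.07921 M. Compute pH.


pH = −log10[H+]
pH = −log10(0.07921) = 1.1

1.1


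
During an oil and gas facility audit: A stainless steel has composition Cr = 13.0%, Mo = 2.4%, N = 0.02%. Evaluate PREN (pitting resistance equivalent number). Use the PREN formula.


Apply the PREN formula: PREN = Cr + 3.3*Mo + 16*N
PREN = 13.0 + 3.3*2.4 + 16*0.02
PREN = 13.0 + 7.92 + 0.32 = 21.24

21.24


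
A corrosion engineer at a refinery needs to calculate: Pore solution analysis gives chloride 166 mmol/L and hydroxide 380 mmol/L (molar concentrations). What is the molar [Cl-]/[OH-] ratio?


Threshold parameter = [Cl-] / [OH-] (molar basis; both in mmol/L, so units cancel)
Ratio = 166 / 380 = 0.44

0.44


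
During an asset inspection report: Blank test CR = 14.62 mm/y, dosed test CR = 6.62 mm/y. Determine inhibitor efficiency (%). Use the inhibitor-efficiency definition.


Apply the inhibitor-efficiency definition: IE = (CR_blank − CR_inh)/CR_blank × 100
IE = (14.62 − 6.62) / 14.62 × 100
IE = 8.0 / 14.62 × 100 = 54.7 %

54.7 %


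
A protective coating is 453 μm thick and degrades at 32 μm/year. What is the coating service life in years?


Service life = thickness / degradation rate
Life = 453 / 32 = 14.2 years

14.2 years


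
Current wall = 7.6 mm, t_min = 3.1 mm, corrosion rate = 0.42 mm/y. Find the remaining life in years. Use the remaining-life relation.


Apply the remaining-life relation: RL = (t_current − t_min) / CR
RL = (7.6 − 3.1) / 0.42 = 4.5 / 0.42 = 10.7 years

10.7 years


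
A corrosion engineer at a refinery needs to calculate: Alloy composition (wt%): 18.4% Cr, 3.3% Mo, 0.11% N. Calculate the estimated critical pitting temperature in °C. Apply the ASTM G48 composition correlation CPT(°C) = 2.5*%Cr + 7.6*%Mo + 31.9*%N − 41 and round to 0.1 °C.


Apply the ASTM G48 empirical CPT estimate: CPT(°C) = 2.5*%Cr + 7.6*%Mo + 31.9*%N − 41
2.5*18.4 = 46; 7.6*3.3 = 25.08; 31.9*0.11 = 3.509
CPT = 46 + 25.08 + 3.509 − 41 = 33.589 °C
Rounded to 0.1 °C: CPT ≈ 33.6 °C

33.6 °C


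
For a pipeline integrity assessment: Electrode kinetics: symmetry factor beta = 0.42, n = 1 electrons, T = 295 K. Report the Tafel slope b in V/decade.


Apply the Tafel slope relation: b = 2.303*R*T/(beta*n*F)
Numerator: 2.303 * 8.314 * 295 = 5648.41
Denominator: 0.42 * 1 * 96485 = 40523.7
b = 5648.41 / 40523.7 = 0.1394 V/decade

0.1394 V/decade


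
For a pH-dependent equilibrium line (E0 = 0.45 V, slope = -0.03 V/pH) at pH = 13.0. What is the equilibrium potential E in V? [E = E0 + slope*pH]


Apply the Pourbaix line equation: E = E0 + slope*pH
E = 0.45 + (-0.03)*13.0 = 0.45 + (-0.39) = 0.06 V
Rounded to 3 decimal places: E = 0.060 V

0.060 V


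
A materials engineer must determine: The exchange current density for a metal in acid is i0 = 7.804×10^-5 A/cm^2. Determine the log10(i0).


i0 = 7.804×10^-5 A/cm^2
log10(i0) = -4.108

-4.108


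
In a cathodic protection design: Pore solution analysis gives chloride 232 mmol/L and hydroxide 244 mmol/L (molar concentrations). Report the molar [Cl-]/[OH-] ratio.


Threshold parameter = [Cl-] / [OH-] (molar basis; both in mmol/L, so units cancel)
Ratio = 232 / 244 = 0.95

0.95


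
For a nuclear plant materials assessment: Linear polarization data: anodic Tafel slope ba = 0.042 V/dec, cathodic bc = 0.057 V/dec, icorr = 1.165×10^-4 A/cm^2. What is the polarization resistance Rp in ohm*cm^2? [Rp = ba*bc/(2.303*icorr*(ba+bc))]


Apply the Stern-Geary equation: Rp = ba*bc / (2.303*icorr*(ba+bc))
ba*bc = 0.042*0.057 = 0.002394
ba+bc = 0.099; 2.303*icorr*(ba+bc) = 2.303*1.165×10^-4*0.099 = 2.656165×10^-5
Rp = 0.002394 / 2.656165×10^-5 = 90.1 ohm*cm^2

90.1 ohm*cm^2


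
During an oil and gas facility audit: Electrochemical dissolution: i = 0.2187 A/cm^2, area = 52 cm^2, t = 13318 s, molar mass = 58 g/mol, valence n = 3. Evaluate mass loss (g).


Apply Faraday's law: m = i*A*t*M / (n*F)
Total charge passed Q = i*A*t = 0.2187*52*13318 = 151457.6232 C
m = Q*M/(n*F) = 151457.6232*58/(3*96485) = 30.34856 g

30.34856 g


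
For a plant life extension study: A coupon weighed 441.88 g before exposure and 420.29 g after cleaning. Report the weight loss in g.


Weight loss = initial − final
WL = 441.88 − 420.29 = 21.59 g

21.59 g


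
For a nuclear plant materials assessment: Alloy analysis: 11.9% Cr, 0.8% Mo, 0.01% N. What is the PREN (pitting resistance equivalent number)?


Apply the PREN formula: PREN = Cr + 3.3*Mo + 16*N
PREN = 11.9 + 3.3*0.8 + 16*0.01
PREN = 11.9 + 2.64 + 0.16 = 14.7

14.7


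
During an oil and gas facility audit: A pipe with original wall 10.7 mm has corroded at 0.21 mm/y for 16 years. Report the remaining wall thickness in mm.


Remaining wall = original − CR × time
t = 10.7 − 0.21*16 = 10.7 − 3.36 = 7.34 mm

7.34 mm


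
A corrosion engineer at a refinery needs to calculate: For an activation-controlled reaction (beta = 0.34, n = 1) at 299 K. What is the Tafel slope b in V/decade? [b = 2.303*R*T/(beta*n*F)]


Apply the Tafel slope relation: b = 2.303*R*T/(beta*n*F)
Numerator: 2.303 * 8.314 * 299 = 5725.0
Denominator: 0.34 * 1 * 96485 = 32804.9
b = 5725.0 / 32804.9 = 0.175 V/decade

0.175 V/decade


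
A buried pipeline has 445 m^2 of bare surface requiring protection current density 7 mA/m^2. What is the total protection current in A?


I = area * current density, then convert mA → A (÷1000)
I = 445 * 7 / 1000 = 3.12 A

3.12 A


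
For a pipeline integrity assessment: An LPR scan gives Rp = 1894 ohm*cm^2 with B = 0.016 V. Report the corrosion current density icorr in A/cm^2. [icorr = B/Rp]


Apply the Stern-Geary relation: icorr = B / Rp
icorr = 0.016 / 1894 = 8.448×10^-6 A/cm^2

8.448×10^-6 A/cm^2


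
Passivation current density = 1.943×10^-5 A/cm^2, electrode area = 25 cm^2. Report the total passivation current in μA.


I = i_pass * A, then convert A → μA (×10^6)
I = 1.943×10^-5 * 25 * 10^6 = 485.75 μA

485.75 μA


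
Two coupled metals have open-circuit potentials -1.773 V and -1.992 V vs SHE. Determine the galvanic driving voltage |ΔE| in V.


Driving voltage is the absolute potential difference.
|ΔE| = |-1.773 − (-1.992)| = 0.219 V

0.219 V


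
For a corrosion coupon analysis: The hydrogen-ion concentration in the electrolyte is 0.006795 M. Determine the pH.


pH = −log10[H+]
pH = −log10(0.006795) = 2.17

2.17


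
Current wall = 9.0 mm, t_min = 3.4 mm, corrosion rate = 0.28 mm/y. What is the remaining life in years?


Apply the remaining-life relation: RL = (t_current − t_min) / CR
RL = (9.0 − 3.4) / 0.28 = 5.6 / 0.28 = 20.0 years

20.0 years


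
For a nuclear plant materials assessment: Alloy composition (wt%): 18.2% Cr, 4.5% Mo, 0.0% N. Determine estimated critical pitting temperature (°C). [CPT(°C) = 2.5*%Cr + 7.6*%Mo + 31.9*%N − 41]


Apply the ASTM G48 empirical CPT estimate: CPT(°C) = 2.5*%Cr + 7.6*%Mo + 31.9*%N − 41
2.5*18.2 = 45.5; 7.6*4.5 = 34.2; 31.9*0.0 = 0
CPT = 45.5 + 34.2 + 0 − 41 = 38.7 °C
Rounded to 0.1 °C: CPT ≈ 38.7 °C

38.7 °C


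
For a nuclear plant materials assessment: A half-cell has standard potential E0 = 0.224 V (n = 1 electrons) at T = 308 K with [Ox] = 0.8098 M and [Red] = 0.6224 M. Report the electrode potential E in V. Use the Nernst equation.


Apply the Nernst equation: E = E0 + (RT/nF)*ln([Ox]/[Red])
Step 1: RT/nF = 8.314*308/(1*96485) = 0.02654 V
Step 2: [Ox]/[Red] = 0.8098/0.6224 = 1.301093
Step 3: ln(1.301093) = 0.263205
Step 4: correction = 0.02654 * 0.263205 = 0.007 V
E = 0.224 + 0.007 = 0.231 V

0.231 V


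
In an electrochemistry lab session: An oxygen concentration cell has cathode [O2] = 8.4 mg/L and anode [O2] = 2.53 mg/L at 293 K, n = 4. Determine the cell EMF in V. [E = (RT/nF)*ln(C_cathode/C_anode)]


Apply the Nernst concentration-cell relation: E = (RT/nF)*ln(C_cathode/C_anode)
RT/nF = 8.314*293/(4*96485) = 0.00631187 V
ln(8.4/2.53) = 1.20001
E = 0.00631187 * 1.20001 = 0.00757 V

0.00757 V


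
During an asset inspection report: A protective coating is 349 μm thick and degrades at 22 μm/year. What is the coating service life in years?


Service life = thickness / degradation rate
Life = 349 / 22 = 15.9 years

15.9 years


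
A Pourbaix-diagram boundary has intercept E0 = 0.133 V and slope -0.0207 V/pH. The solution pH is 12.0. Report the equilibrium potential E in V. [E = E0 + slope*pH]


Apply the Pourbaix line equation: E = E0 + slope*pH
E = 0.133 + (-0.0207)*12.0 = 0.133 + (-0.2484) = -0.1154 V
Rounded to 4 decimal places: E = -0.1154 V

-0.1154 V


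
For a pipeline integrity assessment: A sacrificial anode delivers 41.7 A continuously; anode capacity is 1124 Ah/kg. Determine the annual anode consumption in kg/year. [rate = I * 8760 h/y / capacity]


Annual consumption = current * hours per year / capacity
Rate = 41.7 * 8760 / 1124 = 325.0 kg/year

325.0 kg/year


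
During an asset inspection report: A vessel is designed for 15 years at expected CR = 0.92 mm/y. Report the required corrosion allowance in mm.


Corrosion allowance = CR × design life
CA = 0.92 * 15 = 13.8 mm

13.8 mm


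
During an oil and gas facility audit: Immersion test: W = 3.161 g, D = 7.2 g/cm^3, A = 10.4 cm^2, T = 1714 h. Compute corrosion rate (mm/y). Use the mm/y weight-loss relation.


Apply the mm/y weight-loss relation: CR = 87600 * W / (D * A * T)
Numerator: 87600 * 3.161 = 276903.6
Denominator: 7.2 * 10.4 * 1714 = 128344.32
CR = 276903.6 / 128344.32 = 2.1575 mm/y

2.1575 mm/y


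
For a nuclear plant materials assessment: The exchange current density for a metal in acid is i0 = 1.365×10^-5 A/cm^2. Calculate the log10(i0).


i0 = 1.365×10^-5 A/cm^2
log10(i0) = -4.865

-4.865


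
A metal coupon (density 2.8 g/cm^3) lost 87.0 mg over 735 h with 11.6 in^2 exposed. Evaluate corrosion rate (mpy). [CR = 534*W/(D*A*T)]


Apply the mpy weight-loss relation: CR = 534 * W / (D * A * T)
Numerator: 534 * 87.0 = 46458.0
Denominator: 2.8 * 11.6 * 735 = 23872.8
CR = 46458.0 / 23872.8 = 1.9461 mpy

1.9461 mpy


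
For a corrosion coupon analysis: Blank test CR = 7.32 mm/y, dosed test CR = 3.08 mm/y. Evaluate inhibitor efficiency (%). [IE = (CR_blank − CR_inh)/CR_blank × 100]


Apply the inhibitor-efficiency definition: IE = (CR_blank − CR_inh)/CR_blank × 100
IE = (7.32 − 3.08) / 7.32 × 100
IE = 4.24 / 7.32 × 100 = 57.9 %

57.9 %


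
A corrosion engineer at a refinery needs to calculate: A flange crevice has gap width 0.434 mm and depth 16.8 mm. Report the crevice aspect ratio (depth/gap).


Aspect ratio = depth / gap
Ratio = 16.8 / 0.434 = 38.7

38.7


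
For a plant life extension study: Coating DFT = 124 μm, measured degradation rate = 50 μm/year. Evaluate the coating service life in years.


Service life = thickness / degradation rate
Life = 124 / 50 = 2.5 years

2.5 years


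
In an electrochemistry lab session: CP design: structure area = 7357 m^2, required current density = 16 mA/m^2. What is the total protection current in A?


I = area * current density, then convert mA → A (÷1000)
I = 7357 * 16 / 1000 = 117.71 A

117.71 A


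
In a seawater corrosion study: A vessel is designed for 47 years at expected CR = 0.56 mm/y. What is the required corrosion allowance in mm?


Corrosion allowance = CR × design life
CA = 0.56 * 47 = 26.32 mm

26.32 mm


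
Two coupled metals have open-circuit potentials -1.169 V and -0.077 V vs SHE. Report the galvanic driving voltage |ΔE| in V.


Driving voltage is the absolute potential difference.
|ΔE| = |-1.169 − (-0.077)| = 1.092 V

1.092 V


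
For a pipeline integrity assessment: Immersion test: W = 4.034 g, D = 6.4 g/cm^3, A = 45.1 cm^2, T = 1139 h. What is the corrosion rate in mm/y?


Apply the mm/y weight-loss relation: CR = 87600 * W / (D * A * T)
Numerator: 87600 * 4.034 = 353378.4
Denominator: 6.4 * 45.1 * 1139 = 328760.96
CR = 353378.4 / 328760.96 = 1.074879 mm/y

1.074879 mm/y


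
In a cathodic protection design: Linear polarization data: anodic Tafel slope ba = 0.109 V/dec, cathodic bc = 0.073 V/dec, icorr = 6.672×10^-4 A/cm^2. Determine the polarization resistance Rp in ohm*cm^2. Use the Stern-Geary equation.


Apply the Stern-Geary equation: Rp = ba*bc / (2.303*icorr*(ba+bc))
ba*bc = 0.109*0.073 = 0.007957
ba+bc = 0.182; 2.303*icorr*(ba+bc) = 2.303*6.672×10^-4*0.182 = 2.7965421×10^-4
Rp = 0.007957 / 2.7965421×10^-4 = 28.5 ohm*cm^2

28.5 ohm*cm^2


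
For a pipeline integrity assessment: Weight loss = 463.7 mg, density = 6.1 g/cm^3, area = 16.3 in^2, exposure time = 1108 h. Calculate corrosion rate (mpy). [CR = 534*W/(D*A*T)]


Apply the mpy weight-loss relation: CR = 534 * W / (D * A * T)
Numerator: 534 * 463.7 = 247615.8
Denominator: 6.1 * 16.3 * 1108 = 110168.44
CR = 247615.8 / 110168.44 = 2.248 mpy

2.248 mpy


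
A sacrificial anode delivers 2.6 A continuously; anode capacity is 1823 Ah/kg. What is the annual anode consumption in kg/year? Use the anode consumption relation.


Annual consumption = current * hours per year / capacity
Rate = 2.6 * 8760 / 1823 = 12.5 kg/year

12.5 kg/year


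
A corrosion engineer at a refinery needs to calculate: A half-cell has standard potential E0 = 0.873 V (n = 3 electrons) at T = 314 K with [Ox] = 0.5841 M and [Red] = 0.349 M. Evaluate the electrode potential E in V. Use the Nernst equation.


Apply the Nernst equation: E = E0 + (RT/nF)*ln([Ox]/[Red])
Step 1: RT/nF = 8.314*314/(3*96485) = 0.009019 V
Step 2: [Ox]/[Red] = 0.5841/0.349 = 1.673639
Step 3: ln(1.673639) = 0.515
Step 4: correction = 0.009019 * 0.515 = 0.005 V
E = 0.873 + 0.005 = 0.878 V

0.878 V


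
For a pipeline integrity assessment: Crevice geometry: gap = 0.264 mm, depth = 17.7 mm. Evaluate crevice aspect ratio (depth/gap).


Aspect ratio = depth / gap
Ratio = 17.7 / 0.264 = 67.0

67.0


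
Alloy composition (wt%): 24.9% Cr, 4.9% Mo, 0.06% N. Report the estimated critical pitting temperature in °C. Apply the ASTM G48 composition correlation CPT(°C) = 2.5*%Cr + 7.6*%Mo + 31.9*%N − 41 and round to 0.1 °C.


Apply the ASTM G48 empirical CPT estimate: CPT(°C) = 2.5*%Cr + 7.6*%Mo + 31.9*%N − 41
2.5*24.9 = 62.25; 7.6*4.9 = 37.24; 31.9*0.06 = 1.914
CPT = 62.25 + 37.24 + 1.914 − 41 = 60.404 °C
Rounded to 0.1 °C: CPT ≈ 60.4 °C

60.4 °C


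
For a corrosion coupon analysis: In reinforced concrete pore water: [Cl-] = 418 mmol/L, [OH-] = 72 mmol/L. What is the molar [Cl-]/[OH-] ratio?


Threshold parameter = [Cl-] / [OH-] (molar basis; both in mmol/L, so units cancel)
Ratio = 418 / 72 = 5.81

5.81


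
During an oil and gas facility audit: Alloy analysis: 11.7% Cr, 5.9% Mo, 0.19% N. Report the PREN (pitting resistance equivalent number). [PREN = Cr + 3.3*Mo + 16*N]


Apply the PREN formula: PREN = Cr + 3.3*Mo + 16*N
PREN = 11.7 + 3.3*5.9 + 16*0.19
PREN = 11.7 + 19.47 + 3.04 = 34.21

34.21


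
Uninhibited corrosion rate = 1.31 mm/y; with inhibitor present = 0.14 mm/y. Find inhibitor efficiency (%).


Apply the inhibitor-efficiency definition: IE = (CR_blank − CR_inh)/CR_blank × 100
IE = (1.31 − 0.14) / 1.31 × 100
IE = 1.17 / 1.31 × 100 = 89.3 %

89.3 %


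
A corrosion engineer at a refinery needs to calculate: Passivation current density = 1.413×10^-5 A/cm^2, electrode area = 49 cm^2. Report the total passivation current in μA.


I = i_pass * A, then convert A → μA (×10^6)
I = 1.413×10^-5 * 49 * 10^6 = 692.37 μA

692.37 μA


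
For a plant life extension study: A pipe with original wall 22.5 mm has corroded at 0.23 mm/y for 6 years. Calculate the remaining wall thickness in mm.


Remaining wall = original − CR × time
t = 22.5 − 0.23*6 = 22.5 − 1.38 = 21.12 mm

21.12 mm


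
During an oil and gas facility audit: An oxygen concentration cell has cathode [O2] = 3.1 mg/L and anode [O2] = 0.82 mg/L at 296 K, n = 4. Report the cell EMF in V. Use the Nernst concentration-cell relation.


Apply the Nernst concentration-cell relation: E = (RT/nF)*ln(C_cathode/C_anode)
RT/nF = 8.314*296/(4*96485) = 0.00637649 V
ln(3.1/0.82) = 1.32985
E = 0.00637649 * 1.32985 = 0.00848 V

0.00848 V


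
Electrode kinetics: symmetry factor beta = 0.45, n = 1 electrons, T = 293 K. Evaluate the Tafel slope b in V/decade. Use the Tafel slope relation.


Apply the Tafel slope relation: b = 2.303*R*T/(beta*n*F)
Numerator: 2.303 * 8.314 * 293 = 5610.11
Denominator: 0.45 * 1 * 96485 = 43418.25
b = 5610.11 / 43418.25 = 0.1292 V/decade

0.1292 V/decade


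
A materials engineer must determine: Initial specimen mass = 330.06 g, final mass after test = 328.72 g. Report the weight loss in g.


Weight loss = initial − final
WL = 330.06 − 328.72 = 1.34 g

1.34 g


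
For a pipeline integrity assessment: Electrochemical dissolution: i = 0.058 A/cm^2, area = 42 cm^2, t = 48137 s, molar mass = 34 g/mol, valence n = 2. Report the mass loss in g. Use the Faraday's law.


Apply Faraday's law: m = i*A*t*M / (n*F)
Total charge passed Q = i*A*t = 0.058*42*48137 = 117261.732 C
m = Q*M/(n*F) = 117261.732*34/(2*96485) = 20.66072 g

20.66072 g


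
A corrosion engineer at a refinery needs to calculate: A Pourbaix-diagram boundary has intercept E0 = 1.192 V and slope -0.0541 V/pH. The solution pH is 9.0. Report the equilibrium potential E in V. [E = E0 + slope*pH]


Apply the Pourbaix line equation: E = E0 + slope*pH
E = 1.192 + (-0.0541)*9.0 = 1.192 + (-0.4869) = 0.7051 V
Rounded to 4 decimal places: E = 0.7051 V

0.7051 V


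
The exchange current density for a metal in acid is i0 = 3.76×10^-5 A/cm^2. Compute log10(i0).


i0 = 3.76×10^-5 A/cm^2
log10(i0) = -4.425

-4.425


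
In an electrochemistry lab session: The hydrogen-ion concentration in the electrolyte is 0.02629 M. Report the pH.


pH = −log10[H+]
pH = −log10(0.02629) = 1.58

1.58


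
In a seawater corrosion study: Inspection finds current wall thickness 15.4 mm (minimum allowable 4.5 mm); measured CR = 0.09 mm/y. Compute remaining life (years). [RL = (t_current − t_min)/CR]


Apply the remaining-life relation: RL = (t_current − t_min) / CR
RL = (15.4 − 4.5) / 0.09 = 10.9 / 0.09 = 121.1 years

121.1 years


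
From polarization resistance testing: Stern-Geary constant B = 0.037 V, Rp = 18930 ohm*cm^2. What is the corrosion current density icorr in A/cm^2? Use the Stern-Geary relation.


Apply the Stern-Geary relation: icorr = B / Rp
icorr = 0.037 / 18930 = 1.955×10^-6 A/cm^2

1.955×10^-6 A/cm^2


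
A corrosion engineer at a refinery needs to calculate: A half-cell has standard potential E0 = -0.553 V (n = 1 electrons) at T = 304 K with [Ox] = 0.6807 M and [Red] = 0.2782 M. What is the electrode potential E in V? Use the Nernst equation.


Apply the Nernst equation: E = E0 + (RT/nF)*ln([Ox]/[Red])
Step 1: RT/nF = 8.314*304/(1*96485) = 0.02619533 V
Step 2: [Ox]/[Red] = 0.6807/0.2782 = 2.446801
Step 3: ln(2.446801) = 0.894781
Step 4: correction = 0.02619533 * 0.894781 = 0.0234 V
E = -0.553 + 0.0234 = -0.5296 V

-0.5296 V


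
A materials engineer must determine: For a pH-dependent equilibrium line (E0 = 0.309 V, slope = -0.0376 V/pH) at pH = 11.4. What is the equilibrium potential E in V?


Apply the Pourbaix line equation: E = E0 + slope*pH
E = 0.309 + (-0.0376)*11.4 = 0.309 + (-0.42864) = -0.11964 V
Rounded to 4 decimal places: E = -0.1196 V

-0.1196 V


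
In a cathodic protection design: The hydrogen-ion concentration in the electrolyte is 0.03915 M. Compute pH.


pH = −log10[H+]
pH = −log10(0.03915) = 1.41

1.41


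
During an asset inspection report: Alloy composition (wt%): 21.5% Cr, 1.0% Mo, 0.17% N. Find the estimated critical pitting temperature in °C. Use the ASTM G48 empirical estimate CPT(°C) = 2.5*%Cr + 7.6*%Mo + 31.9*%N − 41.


Apply the ASTM G48 empirical CPT estimate: CPT(°C) = 2.5*%Cr + 7.6*%Mo + 31.9*%N − 41
2.5*21.5 = 53.75; 7.6*1.0 = 7.6; 31.9*0.17 = 5.423
CPT = 53.75 + 7.6 + 5.423 − 41 = 25.773 °C
Rounded to 0.1 °C: CPT ≈ 25.8 °C

25.8 °C


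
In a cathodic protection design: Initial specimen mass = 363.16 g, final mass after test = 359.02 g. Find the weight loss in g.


Weight loss = initial − final
WL = 363.16 − 359.02 = 4.14 g

4.14 g


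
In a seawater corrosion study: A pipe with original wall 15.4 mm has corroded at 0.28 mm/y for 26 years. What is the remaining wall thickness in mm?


Remaining wall = original − CR × time
t = 15.4 − 0.28*26 = 15.4 − 7.28 = 8.12 mm

8.12 mm


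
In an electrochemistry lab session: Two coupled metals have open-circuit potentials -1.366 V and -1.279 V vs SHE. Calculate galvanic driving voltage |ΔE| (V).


Driving voltage is the absolute potential difference.
|ΔE| = |-1.366 − (-1.279)| = 0.087 V

0.087 V


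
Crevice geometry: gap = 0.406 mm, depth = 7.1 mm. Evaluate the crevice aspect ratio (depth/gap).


Aspect ratio = depth / gap
Ratio = 7.1 / 0.406 = 17.5

17.5


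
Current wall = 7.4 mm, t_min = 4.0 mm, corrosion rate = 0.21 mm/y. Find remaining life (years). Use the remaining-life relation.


Apply the remaining-life relation: RL = (t_current − t_min) / CR
RL = (7.4 − 4.0) / 0.21 = 3.4 / 0.21 = 16.2 years

16.2 years


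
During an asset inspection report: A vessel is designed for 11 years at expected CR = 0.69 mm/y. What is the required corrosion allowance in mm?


Corrosion allowance = CR × design life
CA = 0.69 * 11 = 7.59 mm

7.59 mm


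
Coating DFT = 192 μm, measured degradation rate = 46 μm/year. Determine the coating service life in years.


Service life = thickness / degradation rate
Life = 192 / 46 = 4.2 years

4.2 years


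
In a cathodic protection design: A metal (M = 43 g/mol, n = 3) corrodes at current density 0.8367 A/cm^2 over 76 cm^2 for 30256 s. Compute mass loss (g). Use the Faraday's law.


Apply Faraday's law: m = i*A*t*M / (n*F)
Total charge passed Q = i*A*t = 0.8367*76*30256 = 1923954.8352 C
m = Q*M/(n*F) = 1923954.8352*43/(3*96485) = 285.8132 g

285.8132 g


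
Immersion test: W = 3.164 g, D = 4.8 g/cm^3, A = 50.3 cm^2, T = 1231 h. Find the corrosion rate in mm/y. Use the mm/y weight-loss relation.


Apply the mm/y weight-loss relation: CR = 87600 * W / (D * A * T)
Numerator: 87600 * 3.164 = 277166.4
Denominator: 4.8 * 50.3 * 1231 = 297212.64
CR = 277166.4 / 297212.64 = 0.932553 mm/y

0.932553 mm/y


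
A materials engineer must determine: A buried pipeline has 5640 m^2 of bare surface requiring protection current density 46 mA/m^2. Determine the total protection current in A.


I = area * current density, then convert mA → A (÷1000)
I = 5640 * 46 / 1000 = 259.44 A

259.44 A


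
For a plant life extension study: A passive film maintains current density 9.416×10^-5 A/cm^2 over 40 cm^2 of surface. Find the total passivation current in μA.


I = i_pass * A, then convert A → μA (×10^6)
I = 9.416×10^-5 * 40 * 10^6 = 3766.4 μA

3766.4 μA


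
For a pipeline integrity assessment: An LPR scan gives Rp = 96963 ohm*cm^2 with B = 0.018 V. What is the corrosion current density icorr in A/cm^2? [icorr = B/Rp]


Apply the Stern-Geary relation: icorr = B / Rp
icorr = 0.018 / 96963 = 1.856×10^-7 A/cm^2

1.856×10^-7 A/cm^2


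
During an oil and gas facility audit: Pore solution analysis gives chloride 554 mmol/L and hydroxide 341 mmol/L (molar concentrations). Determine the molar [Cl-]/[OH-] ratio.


Threshold parameter = [Cl-] / [OH-] (molar basis; both in mmol/L, so units cancel)
Ratio = 554 / 341 = 1.62

1.62


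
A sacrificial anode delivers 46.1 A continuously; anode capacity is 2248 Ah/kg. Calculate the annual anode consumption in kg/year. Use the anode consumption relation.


Annual consumption = current * hours per year / capacity
Rate = 46.1 * 8760 / 2248 = 179.6 kg/year

179.6 kg/year


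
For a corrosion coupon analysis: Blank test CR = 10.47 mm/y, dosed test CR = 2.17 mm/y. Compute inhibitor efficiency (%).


Apply the inhibitor-efficiency definition: IE = (CR_blank − CR_inh)/CR_blank × 100
IE = (10.47 − 2.17) / 10.47 × 100
IE = 8.3 / 10.47 × 100 = 79.3 %

79.3 %


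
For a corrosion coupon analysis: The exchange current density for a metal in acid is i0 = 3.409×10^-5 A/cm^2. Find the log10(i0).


i0 = 3.409×10^-5 A/cm^2
log10(i0) = -4.467

-4.467


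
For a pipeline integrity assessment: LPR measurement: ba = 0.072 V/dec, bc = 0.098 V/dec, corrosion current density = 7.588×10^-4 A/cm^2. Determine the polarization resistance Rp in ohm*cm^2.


Apply the Stern-Geary equation: Rp = ba*bc / (2.303*icorr*(ba+bc))
ba*bc = 0.072*0.098 = 0.007056
ba+bc = 0.17; 2.303*icorr*(ba+bc) = 2.303*7.588×10^-4*0.17 = 2.9707779×10^-4
Rp = 0.007056 / 2.9707779×10^-4 = 23.8 ohm*cm^2

23.8 ohm*cm^2


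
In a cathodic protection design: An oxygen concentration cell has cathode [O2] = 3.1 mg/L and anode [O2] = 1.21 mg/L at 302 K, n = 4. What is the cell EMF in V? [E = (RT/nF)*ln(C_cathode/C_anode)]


Apply the Nernst concentration-cell relation: E = (RT/nF)*ln(C_cathode/C_anode)
RT/nF = 8.314*302/(4*96485) = 0.00650575 V
ln(3.1/1.21) = 0.94078
E = 0.00650575 * 0.94078 = 0.00612 V

0.00612 V
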